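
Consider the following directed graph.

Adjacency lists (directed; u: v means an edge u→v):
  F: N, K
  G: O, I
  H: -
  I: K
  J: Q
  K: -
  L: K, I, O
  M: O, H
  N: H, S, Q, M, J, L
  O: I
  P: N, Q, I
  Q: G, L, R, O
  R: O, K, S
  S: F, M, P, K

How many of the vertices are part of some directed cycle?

A vertex is on a directed cycle iff it belongs to a strongly connected component of size ≥ 2 (or has a self-loop).
The vertices on cycles are {F, J, N, P, Q, R, S} — 7 in total.

7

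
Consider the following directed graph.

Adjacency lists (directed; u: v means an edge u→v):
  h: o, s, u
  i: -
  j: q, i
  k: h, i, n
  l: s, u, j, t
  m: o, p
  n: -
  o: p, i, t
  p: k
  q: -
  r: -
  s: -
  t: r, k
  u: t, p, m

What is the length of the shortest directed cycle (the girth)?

For each vertex v, BFS finds the shortest path from v back to v.
The shortest such closed walk is u → t → k → h → u, length 4.

4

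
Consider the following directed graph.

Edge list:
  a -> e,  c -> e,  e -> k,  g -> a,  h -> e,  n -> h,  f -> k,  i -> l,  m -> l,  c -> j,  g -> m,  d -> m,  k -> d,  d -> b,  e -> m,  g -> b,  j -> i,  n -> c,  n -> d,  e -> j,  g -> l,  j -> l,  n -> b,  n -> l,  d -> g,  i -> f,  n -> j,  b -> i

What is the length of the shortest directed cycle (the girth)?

For each vertex v, BFS finds the shortest path from v back to v.
The shortest such closed walk is d → b → i → f → k → d, length 5.

5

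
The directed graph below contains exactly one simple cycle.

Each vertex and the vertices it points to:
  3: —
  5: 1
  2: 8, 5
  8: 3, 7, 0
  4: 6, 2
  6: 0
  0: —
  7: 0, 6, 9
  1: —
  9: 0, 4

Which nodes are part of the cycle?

2, 4, 7, 8, 9

DFS with gray/black marking from 2:
2 gray
  8 gray
    3 gray
    3 black
    7 gray
      0 gray
      0 black
      6 gray
        6→0: 0 black — skip
      6 black
      9 gray
        9→0: 0 black — skip
        4 gray
          4→6: 6 black — skip
          4→2: 2 is gray → back edge
Back edge closes the cycle 2 → 8 → 7 → 9 → 4 → 2; its vertices are {2, 4, 7, 8, 9}.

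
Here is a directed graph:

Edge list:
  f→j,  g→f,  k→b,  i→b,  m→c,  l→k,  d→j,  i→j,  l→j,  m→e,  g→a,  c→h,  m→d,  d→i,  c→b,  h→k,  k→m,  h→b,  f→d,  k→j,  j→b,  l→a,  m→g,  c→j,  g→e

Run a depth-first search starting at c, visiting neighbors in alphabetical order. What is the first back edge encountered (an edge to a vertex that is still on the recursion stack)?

m→c

DFS from c (visiting neighbors in alphabetical order); mark gray on enter, black on exit:
c gray
  b gray
  b black
  h gray
    h→b: b black — skip
    k gray
      k→b: b black — skip
      j gray
        j→b: b black — skip
      j black
      m gray
        m→c: c is gray → back edge
First back edge: m → c.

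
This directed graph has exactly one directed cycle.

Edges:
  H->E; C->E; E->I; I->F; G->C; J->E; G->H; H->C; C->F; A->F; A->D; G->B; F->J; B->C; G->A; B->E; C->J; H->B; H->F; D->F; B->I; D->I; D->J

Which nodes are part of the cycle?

DFS with gray/black marking from E:
E gray
  I gray
    F gray
      J gray
        J→E: E is gray → back edge
Back edge closes the cycle E → I → F → J → E; its vertices are {E, F, I, J}.

E, F, I, J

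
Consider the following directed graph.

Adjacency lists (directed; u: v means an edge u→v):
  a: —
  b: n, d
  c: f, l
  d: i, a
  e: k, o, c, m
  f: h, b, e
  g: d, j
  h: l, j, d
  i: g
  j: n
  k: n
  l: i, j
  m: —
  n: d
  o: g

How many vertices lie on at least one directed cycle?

8

A vertex is on a directed cycle iff it belongs to a strongly connected component of size ≥ 2 (or has a self-loop).
The vertices on cycles are {c, d, e, f, g, i, j, n} — 8 in total.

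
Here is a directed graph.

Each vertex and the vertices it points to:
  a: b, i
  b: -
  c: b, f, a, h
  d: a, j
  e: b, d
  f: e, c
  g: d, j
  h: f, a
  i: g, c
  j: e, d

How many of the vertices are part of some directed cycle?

9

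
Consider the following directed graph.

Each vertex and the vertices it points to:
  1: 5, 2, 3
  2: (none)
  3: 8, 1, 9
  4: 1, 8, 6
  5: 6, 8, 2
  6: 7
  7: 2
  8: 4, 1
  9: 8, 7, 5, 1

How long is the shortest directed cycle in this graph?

For each vertex v, BFS finds the shortest path from v back to v.
The shortest such closed walk is 4 → 8 → 4, length 2.

2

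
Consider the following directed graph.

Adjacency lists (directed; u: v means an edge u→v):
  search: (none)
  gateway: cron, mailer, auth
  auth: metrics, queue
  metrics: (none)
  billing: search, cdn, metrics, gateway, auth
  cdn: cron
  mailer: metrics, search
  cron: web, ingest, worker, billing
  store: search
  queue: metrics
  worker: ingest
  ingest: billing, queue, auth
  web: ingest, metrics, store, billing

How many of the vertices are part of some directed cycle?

7

A vertex is on a directed cycle iff it belongs to a strongly connected component of size ≥ 2 (or has a self-loop).
The vertices on cycles are {cdn, web, cron, ingest, worker, billing, gateway} — 7 in total.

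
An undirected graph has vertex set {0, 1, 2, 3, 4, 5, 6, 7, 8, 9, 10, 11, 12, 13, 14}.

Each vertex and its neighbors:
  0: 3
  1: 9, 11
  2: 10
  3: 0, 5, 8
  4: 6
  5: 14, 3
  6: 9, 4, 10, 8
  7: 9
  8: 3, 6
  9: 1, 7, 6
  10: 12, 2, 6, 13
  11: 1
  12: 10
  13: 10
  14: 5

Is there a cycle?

DFS, tracking each vertex's parent; an edge to a visited non-parent vertex closes a cycle.
Start from 14:
visit 14 (parent –)
  visit 5 (parent 14)
    5–14: parent, skip
    visit 3 (parent 5)
      visit 0 (parent 3)
        0–3: parent, skip
      3–5: parent, skip
      visit 8 (parent 3)
        8–3: parent, skip
        visit 6 (parent 8)
          visit 9 (parent 6)
            visit 1 (parent 9)
              1–9: parent, skip
              visit 11 (parent 1)
                11–1: parent, skip
            visit 7 (parent 9)
              7–9: parent, skip
            9–6: parent, skip
          visit 4 (parent 6)
            4–6: parent, skip
          visit 10 (parent 6)
            visit 12 (parent 10)
              12–10: parent, skip
            visit 2 (parent 10)
              2–10: parent, skip
            10–6: parent, skip
            visit 13 (parent 10)
              13–10: parent, skip
          6–8: parent, skip
No non-parent visited neighbor found — the graph is a forest.

No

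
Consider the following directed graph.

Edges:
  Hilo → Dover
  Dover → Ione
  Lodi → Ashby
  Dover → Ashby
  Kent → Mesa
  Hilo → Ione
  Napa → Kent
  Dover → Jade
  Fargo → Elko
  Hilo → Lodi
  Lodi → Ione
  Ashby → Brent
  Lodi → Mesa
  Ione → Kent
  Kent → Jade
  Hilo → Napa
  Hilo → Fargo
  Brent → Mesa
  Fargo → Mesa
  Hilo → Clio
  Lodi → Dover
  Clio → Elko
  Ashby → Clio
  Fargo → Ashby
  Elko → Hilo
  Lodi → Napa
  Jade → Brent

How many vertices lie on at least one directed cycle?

A vertex is on a directed cycle iff it belongs to a strongly connected component of size ≥ 2 (or has a self-loop).
The vertices on cycles are {Clio, Elko, Hilo, Lodi, Ashby, Dover, Fargo} — 7 in total.

7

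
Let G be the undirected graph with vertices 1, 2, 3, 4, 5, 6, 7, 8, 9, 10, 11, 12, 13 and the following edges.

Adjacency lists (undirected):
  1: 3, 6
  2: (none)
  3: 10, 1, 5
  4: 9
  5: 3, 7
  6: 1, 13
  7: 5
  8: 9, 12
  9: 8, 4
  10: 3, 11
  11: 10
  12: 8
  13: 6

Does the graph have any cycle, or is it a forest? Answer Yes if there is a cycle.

DFS, tracking each vertex's parent; an edge to a visited non-parent vertex closes a cycle.
Start from 5:
visit 5 (parent –)
  visit 3 (parent 5)
    visit 10 (parent 3)
      10–3: parent, skip
      visit 11 (parent 10)
        11–10: parent, skip
    visit 1 (parent 3)
      1–3: parent, skip
      visit 6 (parent 1)
        6–1: parent, skip
        visit 13 (parent 6)
          13–6: parent, skip
    3–5: parent, skip
  visit 7 (parent 5)
    7–5: parent, skip
visit 2 (parent –)
visit 4 (parent –)
  visit 9 (parent 4)
    visit 8 (parent 9)
      8–9: parent, skip
      visit 12 (parent 8)
        12–8: parent, skip
    9–4: parent, skip
No non-parent visited neighbor found — the graph is a forest.

No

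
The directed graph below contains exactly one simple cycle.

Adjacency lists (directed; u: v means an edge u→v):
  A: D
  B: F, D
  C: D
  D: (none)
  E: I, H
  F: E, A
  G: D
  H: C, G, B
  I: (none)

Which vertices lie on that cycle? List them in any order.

DFS with gray/black marking from F:
F gray
  E gray
    I gray
    I black
    H gray
      C gray
        D gray
        D black
      C black
      G gray
        G→D: D black — skip
      G black
      B gray
        B→F: F is gray → back edge
Back edge closes the cycle F → E → H → B → F; its vertices are {B, E, F, H}.

B, E, F, H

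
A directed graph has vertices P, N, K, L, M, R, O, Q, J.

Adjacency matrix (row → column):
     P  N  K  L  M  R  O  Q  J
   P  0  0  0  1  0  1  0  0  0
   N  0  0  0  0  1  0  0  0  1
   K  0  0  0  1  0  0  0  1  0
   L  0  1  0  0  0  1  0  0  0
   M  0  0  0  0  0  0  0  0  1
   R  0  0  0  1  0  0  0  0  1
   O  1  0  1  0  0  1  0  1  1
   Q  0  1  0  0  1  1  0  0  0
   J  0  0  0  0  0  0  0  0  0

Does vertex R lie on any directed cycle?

R is on a cycle iff R can reach itself via ≥1 edge.
R → L → R — yes.

Yes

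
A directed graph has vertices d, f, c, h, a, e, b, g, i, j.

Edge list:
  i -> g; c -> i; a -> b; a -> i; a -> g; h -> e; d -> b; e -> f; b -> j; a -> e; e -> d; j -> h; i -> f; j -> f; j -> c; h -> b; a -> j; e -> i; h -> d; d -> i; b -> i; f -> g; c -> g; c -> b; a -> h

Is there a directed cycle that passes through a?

a lies on a cycle iff there is a path from a back to itself.
Exploring from a, it never reaches itself; equivalently, its strongly connected component is a singleton.

No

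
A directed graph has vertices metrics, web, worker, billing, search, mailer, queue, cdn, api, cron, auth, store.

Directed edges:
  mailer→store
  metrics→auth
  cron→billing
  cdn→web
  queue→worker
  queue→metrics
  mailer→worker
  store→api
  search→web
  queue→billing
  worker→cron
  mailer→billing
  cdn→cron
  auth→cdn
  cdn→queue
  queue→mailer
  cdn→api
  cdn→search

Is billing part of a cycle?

billing lies on a cycle iff there is a path from billing back to itself.
Exploring from billing, it never reaches itself; equivalently, its strongly connected component is a singleton.

No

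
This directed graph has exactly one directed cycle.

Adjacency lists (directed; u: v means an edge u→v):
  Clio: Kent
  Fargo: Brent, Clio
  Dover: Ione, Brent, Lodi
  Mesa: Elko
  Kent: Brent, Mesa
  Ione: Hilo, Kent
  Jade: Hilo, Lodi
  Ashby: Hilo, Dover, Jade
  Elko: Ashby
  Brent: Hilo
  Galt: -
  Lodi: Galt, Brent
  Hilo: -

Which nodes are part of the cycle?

DFS with gray/black marking from Kent:
Kent gray
  Brent gray
    Hilo gray
    Hilo black
  Brent black
  Mesa gray
    Elko gray
      Ashby gray
        Ashby→Hilo: Hilo black — skip
        Dover gray
          Ione gray
            Ione→Hilo: Hilo black — skip
            Ione→Kent: Kent is gray → back edge
Back edge closes the cycle Kent → Mesa → Elko → Ashby → Dover → Ione → Kent; its vertices are {Elko, Ione, Kent, Mesa, Ashby, Dover}.

Elko, Ione, Kent, Mesa, Ashby, Dover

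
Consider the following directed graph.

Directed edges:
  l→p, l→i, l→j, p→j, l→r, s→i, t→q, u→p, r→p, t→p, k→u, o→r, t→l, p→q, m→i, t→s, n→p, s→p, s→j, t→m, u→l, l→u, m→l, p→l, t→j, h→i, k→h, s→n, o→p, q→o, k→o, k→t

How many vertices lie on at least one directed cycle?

A vertex is on a directed cycle iff it belongs to a strongly connected component of size ≥ 2 (or has a self-loop).
The vertices on cycles are {l, o, p, q, r, u} — 6 in total.

6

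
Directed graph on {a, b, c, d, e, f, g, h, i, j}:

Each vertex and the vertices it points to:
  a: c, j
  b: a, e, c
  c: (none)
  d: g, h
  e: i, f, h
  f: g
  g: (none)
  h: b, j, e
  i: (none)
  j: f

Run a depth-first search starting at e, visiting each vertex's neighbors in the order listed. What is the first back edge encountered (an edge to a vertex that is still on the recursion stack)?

DFS from e (visiting each vertex's neighbors in the order listed); mark gray on enter, black on exit:
e gray
  i gray
  i black
  f gray
    g gray
    g black
  f black
  h gray
    b gray
      a gray
        c gray
        c black
        j gray
          j→f: f black — skip
        j black
      a black
      b→e: e is gray → back edge
First back edge: b → e.

b->e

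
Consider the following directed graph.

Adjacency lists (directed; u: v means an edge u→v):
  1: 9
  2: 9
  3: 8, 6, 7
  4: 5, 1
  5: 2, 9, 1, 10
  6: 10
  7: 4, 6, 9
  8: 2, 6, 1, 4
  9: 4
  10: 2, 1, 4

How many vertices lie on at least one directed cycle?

6

A vertex is on a directed cycle iff it belongs to a strongly connected component of size ≥ 2 (or has a self-loop).
The vertices on cycles are {1, 2, 4, 5, 9, 10} — 6 in total.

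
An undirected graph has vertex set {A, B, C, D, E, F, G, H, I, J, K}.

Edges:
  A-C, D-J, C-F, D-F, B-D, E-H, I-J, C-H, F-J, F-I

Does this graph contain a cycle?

DFS, tracking each vertex's parent; an edge to a visited non-parent vertex closes a cycle.
Start from B:
visit B (parent –)
  visit D (parent B)
    visit J (parent D)
      J–D: parent, skip
      visit I (parent J)
        visit F (parent I)
          visit C (parent F)
            visit H (parent C)
              visit E (parent H)
                E–H: parent, skip
              H–C: parent, skip
            C–F: parent, skip
            visit A (parent C)
              A–C: parent, skip
          F–I: parent, skip
          F–J: J visited and ≠ parent → cycle
Cycle: J – I – F – J.

Yes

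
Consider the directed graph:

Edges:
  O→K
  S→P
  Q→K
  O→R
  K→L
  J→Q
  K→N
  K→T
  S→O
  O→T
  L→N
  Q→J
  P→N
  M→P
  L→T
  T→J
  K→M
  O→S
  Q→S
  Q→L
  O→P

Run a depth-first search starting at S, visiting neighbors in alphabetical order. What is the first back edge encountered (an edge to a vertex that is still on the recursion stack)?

DFS from S (visiting neighbors in alphabetical order); mark gray on enter, black on exit:
S gray
  O gray
    K gray
      L gray
        N gray
        N black
        T gray
          J gray
            Q gray
              Q→J: J is gray → back edge
First back edge: Q → J.

Q→J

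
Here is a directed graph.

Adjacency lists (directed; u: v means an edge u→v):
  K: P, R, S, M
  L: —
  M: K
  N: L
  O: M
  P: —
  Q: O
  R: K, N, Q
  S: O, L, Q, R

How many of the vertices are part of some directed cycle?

A vertex is on a directed cycle iff it belongs to a strongly connected component of size ≥ 2 (or has a self-loop).
The vertices on cycles are {K, M, O, Q, R, S} — 6 in total.

6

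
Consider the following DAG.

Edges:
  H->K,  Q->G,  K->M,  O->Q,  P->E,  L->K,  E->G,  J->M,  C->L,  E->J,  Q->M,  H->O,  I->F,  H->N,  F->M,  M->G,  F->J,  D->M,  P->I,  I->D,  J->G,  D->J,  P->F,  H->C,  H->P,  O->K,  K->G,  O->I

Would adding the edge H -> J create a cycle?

No

Adding H→J creates a cycle iff J can already reach H.
Explore from J: no path reaches H. The graph stays acyclic.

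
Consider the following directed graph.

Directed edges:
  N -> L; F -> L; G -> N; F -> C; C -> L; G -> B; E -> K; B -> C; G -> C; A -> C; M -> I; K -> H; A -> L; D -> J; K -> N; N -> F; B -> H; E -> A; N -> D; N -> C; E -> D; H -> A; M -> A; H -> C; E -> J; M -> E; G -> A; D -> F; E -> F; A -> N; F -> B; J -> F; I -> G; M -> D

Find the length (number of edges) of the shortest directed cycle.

5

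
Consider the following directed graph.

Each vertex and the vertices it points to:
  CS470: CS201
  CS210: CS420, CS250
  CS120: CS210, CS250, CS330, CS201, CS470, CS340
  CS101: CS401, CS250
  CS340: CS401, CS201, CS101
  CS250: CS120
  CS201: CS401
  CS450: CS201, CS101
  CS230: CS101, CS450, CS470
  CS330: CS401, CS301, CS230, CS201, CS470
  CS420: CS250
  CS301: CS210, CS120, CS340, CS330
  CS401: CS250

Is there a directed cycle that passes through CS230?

Yes

CS230 is on a cycle iff CS230 can reach itself via ≥1 edge.
CS230 → CS101 → CS250 → CS120 → CS330 → CS230 — yes.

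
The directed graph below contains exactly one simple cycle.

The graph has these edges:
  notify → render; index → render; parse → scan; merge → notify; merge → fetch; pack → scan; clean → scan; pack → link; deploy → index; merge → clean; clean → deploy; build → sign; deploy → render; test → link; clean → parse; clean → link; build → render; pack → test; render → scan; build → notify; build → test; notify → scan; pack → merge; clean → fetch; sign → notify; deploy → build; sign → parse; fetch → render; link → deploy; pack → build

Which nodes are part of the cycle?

link, test, build, deploy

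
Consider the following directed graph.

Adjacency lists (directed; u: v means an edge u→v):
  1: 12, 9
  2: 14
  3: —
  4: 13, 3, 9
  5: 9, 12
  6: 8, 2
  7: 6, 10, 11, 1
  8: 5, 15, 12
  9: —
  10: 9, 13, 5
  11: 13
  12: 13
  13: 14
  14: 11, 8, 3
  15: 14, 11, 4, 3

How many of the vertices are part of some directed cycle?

A vertex is on a directed cycle iff it belongs to a strongly connected component of size ≥ 2 (or has a self-loop).
The vertices on cycles are {4, 5, 8, 11, 12, 13, 14, 15} — 8 in total.

8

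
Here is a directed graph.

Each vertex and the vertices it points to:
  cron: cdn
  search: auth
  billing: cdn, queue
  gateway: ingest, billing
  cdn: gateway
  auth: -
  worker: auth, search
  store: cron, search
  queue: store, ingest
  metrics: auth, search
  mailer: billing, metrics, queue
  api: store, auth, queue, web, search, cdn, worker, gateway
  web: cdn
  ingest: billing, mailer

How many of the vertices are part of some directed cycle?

8

A vertex is on a directed cycle iff it belongs to a strongly connected component of size ≥ 2 (or has a self-loop).
The vertices on cycles are {cdn, cron, queue, store, ingest, mailer, billing, gateway} — 8 in total.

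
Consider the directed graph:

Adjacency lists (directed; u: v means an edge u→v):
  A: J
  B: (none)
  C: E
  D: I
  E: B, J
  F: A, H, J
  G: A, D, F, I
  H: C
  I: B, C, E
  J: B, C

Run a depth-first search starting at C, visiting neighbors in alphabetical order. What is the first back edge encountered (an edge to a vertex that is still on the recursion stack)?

DFS from C (visiting neighbors in alphabetical order); mark gray on enter, black on exit:
C gray
  E gray
    B gray
    B black
    J gray
      J→B: B black — skip
      J→C: C is gray → back edge
First back edge: J → C.

J→C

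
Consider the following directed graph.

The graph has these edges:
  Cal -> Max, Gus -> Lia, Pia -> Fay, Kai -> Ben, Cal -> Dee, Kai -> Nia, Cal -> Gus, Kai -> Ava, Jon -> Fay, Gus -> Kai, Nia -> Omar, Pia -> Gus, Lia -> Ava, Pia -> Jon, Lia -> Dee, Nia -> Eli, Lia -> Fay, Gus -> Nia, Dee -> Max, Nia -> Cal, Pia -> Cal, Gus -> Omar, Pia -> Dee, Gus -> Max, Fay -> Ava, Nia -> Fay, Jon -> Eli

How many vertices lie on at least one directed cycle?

A vertex is on a directed cycle iff it belongs to a strongly connected component of size ≥ 2 (or has a self-loop).
The vertices on cycles are {Cal, Gus, Kai, Nia} — 4 in total.

4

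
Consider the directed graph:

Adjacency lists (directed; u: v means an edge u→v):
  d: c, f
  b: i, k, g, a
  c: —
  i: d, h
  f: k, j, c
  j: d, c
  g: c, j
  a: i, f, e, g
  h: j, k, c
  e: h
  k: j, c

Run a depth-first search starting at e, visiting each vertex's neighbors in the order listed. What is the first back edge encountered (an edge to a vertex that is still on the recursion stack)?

k->j

DFS from e (visiting each vertex's neighbors in the order listed); mark gray on enter, black on exit:
e gray
  h gray
    j gray
      d gray
        c gray
        c black
        f gray
          k gray
            k→j: j is gray → back edge
First back edge: k → j.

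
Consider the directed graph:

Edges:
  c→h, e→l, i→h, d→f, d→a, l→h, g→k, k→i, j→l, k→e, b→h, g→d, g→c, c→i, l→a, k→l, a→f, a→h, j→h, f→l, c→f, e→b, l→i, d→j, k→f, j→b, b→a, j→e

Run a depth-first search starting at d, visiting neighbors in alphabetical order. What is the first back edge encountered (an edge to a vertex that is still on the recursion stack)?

l→a

DFS from d (visiting neighbors in alphabetical order); mark gray on enter, black on exit:
d gray
  a gray
    f gray
      l gray
        l→a: a is gray → back edge
First back edge: l → a.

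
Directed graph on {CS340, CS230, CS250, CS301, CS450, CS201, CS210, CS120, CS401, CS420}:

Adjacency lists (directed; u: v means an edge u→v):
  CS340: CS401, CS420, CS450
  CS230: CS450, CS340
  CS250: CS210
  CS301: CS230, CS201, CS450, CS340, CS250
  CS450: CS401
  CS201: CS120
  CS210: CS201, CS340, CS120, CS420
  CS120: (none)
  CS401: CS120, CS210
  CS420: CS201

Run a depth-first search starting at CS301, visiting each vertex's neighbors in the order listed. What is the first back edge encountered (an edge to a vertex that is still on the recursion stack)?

CS340->CS401

DFS from CS301 (visiting each vertex's neighbors in the order listed); mark gray on enter, black on exit:
CS301 gray
  CS230 gray
    CS450 gray
      CS401 gray
        CS120 gray
        CS120 black
        CS210 gray
          CS201 gray
            CS201→CS120: CS120 black — skip
          CS201 black
          CS340 gray
            CS340→CS401: CS401 is gray → back edge
First back edge: CS340 → CS401.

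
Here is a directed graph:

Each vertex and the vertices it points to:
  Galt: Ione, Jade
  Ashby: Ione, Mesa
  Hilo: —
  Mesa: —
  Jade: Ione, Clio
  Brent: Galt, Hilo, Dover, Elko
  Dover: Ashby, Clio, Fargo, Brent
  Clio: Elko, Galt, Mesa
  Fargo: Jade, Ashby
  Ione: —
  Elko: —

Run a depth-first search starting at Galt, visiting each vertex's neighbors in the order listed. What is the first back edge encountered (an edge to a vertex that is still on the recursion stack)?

DFS from Galt (visiting each vertex's neighbors in the order listed); mark gray on enter, black on exit:
Galt gray
  Ione gray
  Ione black
  Jade gray
    Jade→Ione: Ione black — skip
    Clio gray
      Elko gray
      Elko black
      Clio→Galt: Galt is gray → back edge
First back edge: Clio → Galt.

Clio->Galt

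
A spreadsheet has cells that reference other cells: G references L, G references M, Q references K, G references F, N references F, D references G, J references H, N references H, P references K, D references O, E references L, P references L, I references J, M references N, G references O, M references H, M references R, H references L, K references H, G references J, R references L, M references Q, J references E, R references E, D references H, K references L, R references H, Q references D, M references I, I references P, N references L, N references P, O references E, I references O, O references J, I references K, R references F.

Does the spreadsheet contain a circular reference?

Yes

DFS with white/gray/black marking, starting from J:
J gray
  H gray
    L gray
    L black
  H black
  E gray
    E→L: L black — skip
  E black
J black
D gray
  D→H: H black — skip
  G gray
    O gray
      O→J: J black — skip
      O→E: E black — skip
    O black
    G→L: L black — skip
    M gray
      R gray
        R→E: E black — skip
        F gray
        F black
        R→H: H black — skip
        R→L: L black — skip
      R black
      M→H: H black — skip
      Q gray
        Q→D: D is gray → back edge
Back edge found, so a cycle exists: D → G → M → Q → D.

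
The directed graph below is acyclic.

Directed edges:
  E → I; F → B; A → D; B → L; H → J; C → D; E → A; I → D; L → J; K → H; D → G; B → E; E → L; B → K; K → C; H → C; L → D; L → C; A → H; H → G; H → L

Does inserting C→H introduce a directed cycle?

Yes

Adding C→H creates a cycle iff H can already reach C.
Path from H: H → C.
So H → … → C → H is a cycle.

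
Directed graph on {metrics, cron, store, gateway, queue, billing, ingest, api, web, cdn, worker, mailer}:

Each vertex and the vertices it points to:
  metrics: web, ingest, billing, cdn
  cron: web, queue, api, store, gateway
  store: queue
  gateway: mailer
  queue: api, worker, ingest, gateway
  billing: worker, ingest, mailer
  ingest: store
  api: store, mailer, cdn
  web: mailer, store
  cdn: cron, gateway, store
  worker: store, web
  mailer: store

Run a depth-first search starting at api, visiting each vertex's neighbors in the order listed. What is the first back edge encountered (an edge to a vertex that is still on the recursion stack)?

DFS from api (visiting each vertex's neighbors in the order listed); mark gray on enter, black on exit:
api gray
  store gray
    queue gray
      queue→api: api is gray → back edge
First back edge: queue → api.

queue->api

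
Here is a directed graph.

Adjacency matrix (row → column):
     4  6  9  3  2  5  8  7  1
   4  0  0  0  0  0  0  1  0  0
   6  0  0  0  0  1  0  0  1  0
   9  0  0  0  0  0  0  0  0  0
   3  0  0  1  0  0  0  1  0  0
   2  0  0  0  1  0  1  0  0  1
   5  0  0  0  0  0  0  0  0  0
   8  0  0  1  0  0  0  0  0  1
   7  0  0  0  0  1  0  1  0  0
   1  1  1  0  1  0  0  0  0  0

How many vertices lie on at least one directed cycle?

7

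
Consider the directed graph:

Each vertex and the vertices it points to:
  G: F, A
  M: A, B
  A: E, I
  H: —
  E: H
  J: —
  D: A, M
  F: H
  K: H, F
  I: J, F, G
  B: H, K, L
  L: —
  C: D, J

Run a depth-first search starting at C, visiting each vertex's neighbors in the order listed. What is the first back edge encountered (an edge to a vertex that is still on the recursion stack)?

G->A

DFS from C (visiting each vertex's neighbors in the order listed); mark gray on enter, black on exit:
C gray
  D gray
    A gray
      E gray
        H gray
        H black
      E black
      I gray
        J gray
        J black
        F gray
          F→H: H black — skip
        F black
        G gray
          G→F: F black — skip
          G→A: A is gray → back edge
First back edge: G → A.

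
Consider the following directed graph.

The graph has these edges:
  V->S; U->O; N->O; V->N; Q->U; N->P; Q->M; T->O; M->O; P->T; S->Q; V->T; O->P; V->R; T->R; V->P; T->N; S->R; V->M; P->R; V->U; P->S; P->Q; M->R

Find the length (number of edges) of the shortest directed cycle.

3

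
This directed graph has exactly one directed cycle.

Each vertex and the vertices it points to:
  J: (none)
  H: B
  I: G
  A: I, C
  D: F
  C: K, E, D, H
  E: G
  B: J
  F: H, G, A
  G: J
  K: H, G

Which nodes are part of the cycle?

A, C, D, F

DFS with gray/black marking from C:
C gray
  K gray
    H gray
      B gray
        J gray
        J black
      B black
    H black
    G gray
      G→J: J black — skip
    G black
  K black
  E gray
    E→G: G black — skip
  E black
  D gray
    F gray
      F→H: H black — skip
      F→G: G black — skip
      A gray
        I gray
          I→G: G black — skip
        I black
        A→C: C is gray → back edge
Back edge closes the cycle C → D → F → A → C; its vertices are {A, C, D, F}.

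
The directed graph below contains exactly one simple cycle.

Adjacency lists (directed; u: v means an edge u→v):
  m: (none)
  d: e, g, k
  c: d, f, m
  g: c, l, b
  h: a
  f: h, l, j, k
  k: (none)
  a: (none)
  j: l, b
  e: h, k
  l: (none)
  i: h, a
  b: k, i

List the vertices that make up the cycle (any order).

c, d, g

DFS with gray/black marking from c:
c gray
  d gray
    e gray
      h gray
        a gray
        a black
      h black
      k gray
      k black
    e black
    g gray
      g→c: c is gray → back edge
Back edge closes the cycle c → d → g → c; its vertices are {c, d, g}.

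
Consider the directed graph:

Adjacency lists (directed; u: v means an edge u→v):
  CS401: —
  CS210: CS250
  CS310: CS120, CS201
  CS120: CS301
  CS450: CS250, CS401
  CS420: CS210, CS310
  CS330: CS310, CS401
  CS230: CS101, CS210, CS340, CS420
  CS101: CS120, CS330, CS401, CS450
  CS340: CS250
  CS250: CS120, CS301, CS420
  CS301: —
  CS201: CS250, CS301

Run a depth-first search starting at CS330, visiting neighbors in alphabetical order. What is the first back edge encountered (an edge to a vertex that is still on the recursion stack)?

CS210→CS250

DFS from CS330 (visiting neighbors in alphabetical order); mark gray on enter, black on exit:
CS330 gray
  CS310 gray
    CS120 gray
      CS301 gray
      CS301 black
    CS120 black
    CS201 gray
      CS250 gray
        CS250→CS120: CS120 black — skip
        CS250→CS301: CS301 black — skip
        CS420 gray
          CS210 gray
            CS210→CS250: CS250 is gray → back edge
First back edge: CS210 → CS250.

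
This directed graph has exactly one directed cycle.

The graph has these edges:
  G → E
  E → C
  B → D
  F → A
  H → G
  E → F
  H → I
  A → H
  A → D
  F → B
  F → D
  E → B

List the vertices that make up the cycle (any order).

A, E, F, G, H

DFS with gray/black marking from G:
G gray
  E gray
    C gray
    C black
    B gray
      D gray
      D black
    B black
    F gray
      A gray
        A→D: D black — skip
        H gray
          I gray
          I black
          H→G: G is gray → back edge
Back edge closes the cycle G → E → F → A → H → G; its vertices are {A, E, F, G, H}.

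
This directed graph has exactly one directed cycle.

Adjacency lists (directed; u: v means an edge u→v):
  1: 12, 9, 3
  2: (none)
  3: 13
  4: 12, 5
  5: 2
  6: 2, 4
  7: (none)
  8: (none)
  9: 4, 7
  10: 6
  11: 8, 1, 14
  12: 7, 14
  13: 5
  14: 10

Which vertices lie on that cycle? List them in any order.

DFS with gray/black marking from 4:
4 gray
  12 gray
    7 gray
    7 black
    14 gray
      10 gray
        6 gray
          2 gray
          2 black
          6→4: 4 is gray → back edge
Back edge closes the cycle 4 → 12 → 14 → 10 → 6 → 4; its vertices are {4, 6, 10, 12, 14}.

4, 6, 10, 12, 14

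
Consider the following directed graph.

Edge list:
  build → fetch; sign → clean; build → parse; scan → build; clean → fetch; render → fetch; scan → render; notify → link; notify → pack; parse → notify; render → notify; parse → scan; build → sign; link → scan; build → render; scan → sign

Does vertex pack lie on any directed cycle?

No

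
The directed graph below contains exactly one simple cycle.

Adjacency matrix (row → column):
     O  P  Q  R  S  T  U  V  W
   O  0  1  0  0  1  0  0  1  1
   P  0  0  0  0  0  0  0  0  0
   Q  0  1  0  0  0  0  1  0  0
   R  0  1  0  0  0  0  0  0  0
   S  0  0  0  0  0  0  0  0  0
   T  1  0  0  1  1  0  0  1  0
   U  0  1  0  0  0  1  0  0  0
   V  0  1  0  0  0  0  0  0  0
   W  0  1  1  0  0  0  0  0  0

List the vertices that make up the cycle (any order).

DFS with gray/black marking from T:
T gray
  O gray
    S gray
    S black
    P gray
    P black
    W gray
      Q gray
        Q→P: P black — skip
        U gray
          U→T: T is gray → back edge
Back edge closes the cycle T → O → W → Q → U → T; its vertices are {O, Q, T, U, W}.

O, Q, T, U, W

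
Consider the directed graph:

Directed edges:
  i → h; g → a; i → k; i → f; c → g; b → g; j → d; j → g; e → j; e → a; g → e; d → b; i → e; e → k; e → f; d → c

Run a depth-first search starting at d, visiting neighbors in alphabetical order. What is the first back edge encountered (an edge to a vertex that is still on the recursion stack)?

DFS from d (visiting neighbors in alphabetical order); mark gray on enter, black on exit:
d gray
  b gray
    g gray
      a gray
      a black
      e gray
        e→a: a black — skip
        f gray
        f black
        j gray
          j→d: d is gray → back edge
First back edge: j → d.

j->d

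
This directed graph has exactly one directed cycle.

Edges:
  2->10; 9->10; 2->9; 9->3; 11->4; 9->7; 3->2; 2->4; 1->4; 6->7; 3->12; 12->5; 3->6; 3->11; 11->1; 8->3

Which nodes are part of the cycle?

DFS with gray/black marking from 3:
3 gray
  11 gray
    1 gray
      4 gray
      4 black
    1 black
    11→4: 4 black — skip
  11 black
  6 gray
    7 gray
    7 black
  6 black
  2 gray
    9 gray
      9→7: 7 black — skip
      9→3: 3 is gray → back edge
Back edge closes the cycle 3 → 2 → 9 → 3; its vertices are {2, 3, 9}.

2, 3, 9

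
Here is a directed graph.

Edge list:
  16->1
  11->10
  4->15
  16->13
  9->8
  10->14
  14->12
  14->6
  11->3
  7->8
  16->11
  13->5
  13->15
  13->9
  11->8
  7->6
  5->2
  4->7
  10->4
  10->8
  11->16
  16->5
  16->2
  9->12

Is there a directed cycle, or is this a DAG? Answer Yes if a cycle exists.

DFS with white/gray/black marking, starting from 11:
11 gray
  3 gray
  3 black
  8 gray
  8 black
  16 gray
    1 gray
    1 black
    2 gray
    2 black
    16→11: 11 is gray → back edge
Back edge found, so a cycle exists: 11 → 16 → 11.

Yes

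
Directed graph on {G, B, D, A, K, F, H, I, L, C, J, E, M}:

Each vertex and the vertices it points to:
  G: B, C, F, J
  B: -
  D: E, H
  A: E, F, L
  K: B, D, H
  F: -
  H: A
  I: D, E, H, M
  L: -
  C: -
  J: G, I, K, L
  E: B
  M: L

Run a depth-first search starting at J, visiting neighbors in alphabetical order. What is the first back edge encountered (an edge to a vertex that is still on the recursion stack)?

DFS from J (visiting neighbors in alphabetical order); mark gray on enter, black on exit:
J gray
  G gray
    B gray
    B black
    C gray
    C black
    F gray
    F black
    G→J: J is gray → back edge
First back edge: G → J.

G→J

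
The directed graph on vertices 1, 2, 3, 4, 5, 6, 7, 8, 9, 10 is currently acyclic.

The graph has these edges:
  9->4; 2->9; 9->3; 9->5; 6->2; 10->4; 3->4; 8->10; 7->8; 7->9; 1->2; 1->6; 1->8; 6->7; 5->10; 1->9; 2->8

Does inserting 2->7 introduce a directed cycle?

No

Adding 2→7 creates a cycle iff 7 can already reach 2.
Explore from 7: no path reaches 2. The graph stays acyclic.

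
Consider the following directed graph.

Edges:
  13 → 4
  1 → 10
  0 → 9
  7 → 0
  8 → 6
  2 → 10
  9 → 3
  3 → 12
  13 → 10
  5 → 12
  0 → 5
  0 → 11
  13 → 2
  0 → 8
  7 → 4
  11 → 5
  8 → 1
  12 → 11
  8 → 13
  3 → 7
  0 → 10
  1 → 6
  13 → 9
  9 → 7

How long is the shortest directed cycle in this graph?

For each vertex v, BFS finds the shortest path from v back to v.
The shortest such closed walk is 0 → 9 → 7 → 0, length 3.

3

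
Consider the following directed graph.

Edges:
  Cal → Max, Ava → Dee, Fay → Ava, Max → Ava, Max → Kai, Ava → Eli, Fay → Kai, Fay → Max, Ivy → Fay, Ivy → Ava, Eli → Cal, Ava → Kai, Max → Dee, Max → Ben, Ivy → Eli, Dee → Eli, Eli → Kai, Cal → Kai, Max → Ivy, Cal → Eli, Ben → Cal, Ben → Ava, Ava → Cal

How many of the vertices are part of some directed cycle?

8

A vertex is on a directed cycle iff it belongs to a strongly connected component of size ≥ 2 (or has a self-loop).
The vertices on cycles are {Ava, Ben, Cal, Dee, Eli, Fay, Ivy, Max} — 8 in total.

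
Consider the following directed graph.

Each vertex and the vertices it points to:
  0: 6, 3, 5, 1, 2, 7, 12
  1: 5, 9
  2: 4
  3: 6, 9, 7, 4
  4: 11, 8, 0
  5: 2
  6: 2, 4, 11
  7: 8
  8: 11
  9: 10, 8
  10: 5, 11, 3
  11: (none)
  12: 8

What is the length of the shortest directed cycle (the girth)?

For each vertex v, BFS finds the shortest path from v back to v.
The shortest such closed walk is 0 → 6 → 4 → 0, length 3.

3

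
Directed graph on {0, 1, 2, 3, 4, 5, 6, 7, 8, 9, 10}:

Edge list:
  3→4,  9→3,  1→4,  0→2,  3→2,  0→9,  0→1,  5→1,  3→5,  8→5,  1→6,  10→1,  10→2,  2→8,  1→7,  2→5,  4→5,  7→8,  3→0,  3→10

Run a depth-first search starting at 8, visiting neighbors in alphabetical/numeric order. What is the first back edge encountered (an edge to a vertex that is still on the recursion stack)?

4->5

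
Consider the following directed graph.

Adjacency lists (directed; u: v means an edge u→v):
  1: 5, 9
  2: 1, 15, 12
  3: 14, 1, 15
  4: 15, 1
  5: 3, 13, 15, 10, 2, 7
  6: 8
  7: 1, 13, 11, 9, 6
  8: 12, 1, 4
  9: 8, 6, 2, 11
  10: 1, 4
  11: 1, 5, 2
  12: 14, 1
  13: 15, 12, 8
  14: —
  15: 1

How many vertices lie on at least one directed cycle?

14

A vertex is on a directed cycle iff it belongs to a strongly connected component of size ≥ 2 (or has a self-loop).
The vertices on cycles are {1, 2, 3, 4, 5, 6, 7, 8, 9, 10, 11, 12, 13, 15} — 14 in total.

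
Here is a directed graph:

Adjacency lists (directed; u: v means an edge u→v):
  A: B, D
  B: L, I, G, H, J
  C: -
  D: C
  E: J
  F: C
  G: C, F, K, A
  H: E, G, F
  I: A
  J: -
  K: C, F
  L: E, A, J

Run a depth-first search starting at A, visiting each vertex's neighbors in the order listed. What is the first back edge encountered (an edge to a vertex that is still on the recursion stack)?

DFS from A (visiting each vertex's neighbors in the order listed); mark gray on enter, black on exit:
A gray
  B gray
    L gray
      E gray
        J gray
        J black
      E black
      L→A: A is gray → back edge
First back edge: L → A.

L→A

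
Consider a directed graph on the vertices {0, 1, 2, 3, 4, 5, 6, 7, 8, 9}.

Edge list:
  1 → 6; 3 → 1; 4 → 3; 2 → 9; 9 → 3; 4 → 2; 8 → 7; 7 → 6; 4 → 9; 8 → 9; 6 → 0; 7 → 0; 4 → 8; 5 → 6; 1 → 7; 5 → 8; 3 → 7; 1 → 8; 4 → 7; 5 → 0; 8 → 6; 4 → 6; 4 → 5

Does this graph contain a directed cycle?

Yes

DFS with white/gray/black marking, starting from 7:
7 gray
  0 gray
  0 black
  6 gray
    6→0: 0 black — skip
  6 black
7 black
1 gray
  1→7: 7 black — skip
  8 gray
    8→7: 7 black — skip
    9 gray
      3 gray
        3→1: 1 is gray → back edge
Back edge found, so a cycle exists: 1 → 8 → 9 → 3 → 1.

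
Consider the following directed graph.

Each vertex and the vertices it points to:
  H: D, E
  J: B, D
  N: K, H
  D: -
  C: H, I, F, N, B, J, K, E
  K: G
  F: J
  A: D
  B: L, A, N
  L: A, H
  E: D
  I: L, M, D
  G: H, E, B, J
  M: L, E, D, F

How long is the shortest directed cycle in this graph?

For each vertex v, BFS finds the shortest path from v back to v.
The shortest such closed walk is N → K → G → B → N, length 4.

4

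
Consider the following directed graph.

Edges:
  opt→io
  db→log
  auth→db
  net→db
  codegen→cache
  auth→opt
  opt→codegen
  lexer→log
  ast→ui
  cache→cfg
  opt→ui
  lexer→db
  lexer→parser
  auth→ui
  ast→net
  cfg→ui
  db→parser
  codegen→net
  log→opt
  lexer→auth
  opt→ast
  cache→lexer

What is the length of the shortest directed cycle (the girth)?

5

For each vertex v, BFS finds the shortest path from v back to v.
The shortest such closed walk is codegen → cache → lexer → log → opt → codegen, length 5.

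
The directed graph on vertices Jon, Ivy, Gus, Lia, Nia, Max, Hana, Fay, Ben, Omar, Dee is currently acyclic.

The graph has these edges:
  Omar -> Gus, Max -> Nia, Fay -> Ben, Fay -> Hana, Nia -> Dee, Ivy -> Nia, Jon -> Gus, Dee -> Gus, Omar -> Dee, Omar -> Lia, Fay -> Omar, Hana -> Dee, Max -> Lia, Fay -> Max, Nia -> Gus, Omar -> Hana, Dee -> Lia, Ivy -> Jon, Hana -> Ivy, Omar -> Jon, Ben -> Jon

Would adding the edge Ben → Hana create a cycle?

Adding Ben→Hana creates a cycle iff Hana can already reach Ben.
Explore from Hana: no path reaches Ben. The graph stays acyclic.

No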